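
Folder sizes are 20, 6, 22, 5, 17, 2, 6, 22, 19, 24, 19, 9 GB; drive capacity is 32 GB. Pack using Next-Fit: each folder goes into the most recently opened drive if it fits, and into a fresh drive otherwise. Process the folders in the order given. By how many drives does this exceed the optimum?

0

Next-Fit: [20,6] [22,5] [17,2,6] [22] [19] [24] [19,9] → 7 drives.
7 folders exceed 16 GB (half the capacity), and no two of those can share a drive, so at least 7 drives are needed.
So 7 is already optimal.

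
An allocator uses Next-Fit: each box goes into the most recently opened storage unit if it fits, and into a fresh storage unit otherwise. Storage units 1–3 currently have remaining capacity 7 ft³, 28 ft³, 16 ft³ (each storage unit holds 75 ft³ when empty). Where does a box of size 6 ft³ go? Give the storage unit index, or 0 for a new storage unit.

3

Next-Fit only looks at storage unit 3, which has 16 ft³ free.
6 ft³ fits there.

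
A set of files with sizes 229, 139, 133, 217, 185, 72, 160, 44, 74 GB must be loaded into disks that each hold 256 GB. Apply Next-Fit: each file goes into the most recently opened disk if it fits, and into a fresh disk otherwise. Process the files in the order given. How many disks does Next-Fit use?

7

229 GB → disk 1 (remaining 27 GB)
139 GB → disk 2 (remaining 117 GB)
133 GB → disk 3 (remaining 123 GB)
217 GB → disk 4 (remaining 39 GB)
185 GB → disk 5 (remaining 71 GB)
72 GB → disk 6 (remaining 184 GB)
160 GB → disk 6 (remaining 24 GB)
44 GB → disk 7 (remaining 212 GB)
74 GB → disk 7 (remaining 138 GB)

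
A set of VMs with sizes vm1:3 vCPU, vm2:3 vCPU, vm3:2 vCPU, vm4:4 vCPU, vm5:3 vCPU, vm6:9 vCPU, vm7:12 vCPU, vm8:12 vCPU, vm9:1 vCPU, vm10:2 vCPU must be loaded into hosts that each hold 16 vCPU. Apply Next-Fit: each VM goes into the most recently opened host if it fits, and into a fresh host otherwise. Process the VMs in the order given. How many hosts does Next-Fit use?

vm1 (3 vCPU) → host 1 (remaining 13 vCPU)
vm2 (3 vCPU) → host 1 (remaining 10 vCPU)
vm3 (2 vCPU) → host 1 (remaining 8 vCPU)
vm4 (4 vCPU) → host 1 (remaining 4 vCPU)
vm5 (3 vCPU) → host 1 (remaining 1 vCPU)
vm6 (9 vCPU) → host 2 (remaining 7 vCPU)
vm7 (12 vCPU) → host 3 (remaining 4 vCPU)
vm8 (12 vCPU) → host 4 (remaining 4 vCPU)
vm9 (1 vCPU) → host 4 (remaining 3 vCPU)
vm10 (2 vCPU) → host 4 (remaining 1 vCPU)

4 hosts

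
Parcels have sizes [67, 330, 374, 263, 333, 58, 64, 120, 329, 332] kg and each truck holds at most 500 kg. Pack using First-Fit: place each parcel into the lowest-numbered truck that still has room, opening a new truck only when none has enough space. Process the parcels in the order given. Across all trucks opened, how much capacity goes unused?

730

truck 1: place 67 kg, 433 kg left
truck 1: place 330 kg, 103 kg left
truck 2: place 374 kg, 126 kg left
truck 3: place 263 kg, 237 kg left
truck 4: place 333 kg, 167 kg left
truck 1: place 58 kg, 45 kg left
truck 2: place 64 kg, 62 kg left
truck 3: place 120 kg, 117 kg left
truck 5: place 329 kg, 171 kg left
truck 6: place 332 kg, 168 kg left
6 trucks × 500 kg = 3000 kg; used 2270 kg; unused 730 kg.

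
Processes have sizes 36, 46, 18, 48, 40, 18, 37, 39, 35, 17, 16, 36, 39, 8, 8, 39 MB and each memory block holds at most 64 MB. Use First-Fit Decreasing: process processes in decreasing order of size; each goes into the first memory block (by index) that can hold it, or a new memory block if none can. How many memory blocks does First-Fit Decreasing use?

Sorted descending: 48, 46, 40, 39, 39, 39, 37, 36, 36, 35, 18, 18, 17, 16, 8, 8.
memory block 1: place 48 MB, 16 MB left
memory block 2: place 46 MB, 18 MB left
memory block 3: place 40 MB, 24 MB left
memory block 4: place 39 MB, 25 MB left
memory block 5: place 39 MB, 25 MB left
memory block 6: place 39 MB, 25 MB left
memory block 7: place 37 MB, 27 MB left
memory block 8: place 36 MB, 28 MB left
memory block 9: place 36 MB, 28 MB left
memory block 10: place 35 MB, 29 MB left
memory block 2: place 18 MB, 0 MB left
memory block 3: place 18 MB, 6 MB left
memory block 4: place 17 MB, 8 MB left
memory block 1: place 16 MB, 0 MB left
memory block 4: place 8 MB, 0 MB left
memory block 5: place 8 MB, 17 MB left
Final memory blocks: [48,16] [46,18] [40,18] [39,17,8] [39,8] [39] [37] [36] [36] [35].

10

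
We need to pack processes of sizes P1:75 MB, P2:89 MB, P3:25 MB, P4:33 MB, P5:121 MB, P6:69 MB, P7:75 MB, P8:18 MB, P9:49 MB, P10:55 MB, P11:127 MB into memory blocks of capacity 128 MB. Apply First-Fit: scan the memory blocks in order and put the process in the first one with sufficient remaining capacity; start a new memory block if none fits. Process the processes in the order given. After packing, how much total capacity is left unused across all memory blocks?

P1 (75 MB) → memory block 1 (remaining 53 MB)
P2 (89 MB) → memory block 2 (remaining 39 MB)
P3 (25 MB) → memory block 1 (remaining 28 MB)
P4 (33 MB) → memory block 2 (remaining 6 MB)
P5 (121 MB) → memory block 3 (remaining 7 MB)
P6 (69 MB) → memory block 4 (remaining 59 MB)
P7 (75 MB) → memory block 5 (remaining 53 MB)
P8 (18 MB) → memory block 1 (remaining 10 MB)
P9 (49 MB) → memory block 4 (remaining 10 MB)
P10 (55 MB) → memory block 6 (remaining 73 MB)
P11 (127 MB) → memory block 7 (remaining 1 MB)
7 memory blocks × 128 MB = 896 MB; used 736 MB; unused 160 MB.

160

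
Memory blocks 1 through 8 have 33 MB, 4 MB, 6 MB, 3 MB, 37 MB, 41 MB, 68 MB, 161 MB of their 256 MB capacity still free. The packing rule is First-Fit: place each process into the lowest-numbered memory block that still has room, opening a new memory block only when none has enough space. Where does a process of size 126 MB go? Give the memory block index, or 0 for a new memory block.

Memory blocks with room: memory block 8 (161 MB).
The first with room is memory block 8.

8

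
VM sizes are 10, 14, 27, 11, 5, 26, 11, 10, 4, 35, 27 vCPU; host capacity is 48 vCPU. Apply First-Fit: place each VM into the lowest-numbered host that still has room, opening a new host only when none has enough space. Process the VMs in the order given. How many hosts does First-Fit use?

host 1: place 10 vCPU, 38 vCPU left
host 1: place 14 vCPU, 24 vCPU left
host 2: place 27 vCPU, 21 vCPU left
host 1: place 11 vCPU, 13 vCPU left
host 1: place 5 vCPU, 8 vCPU left
host 3: place 26 vCPU, 22 vCPU left
host 2: place 11 vCPU, 10 vCPU left
host 2: place 10 vCPU, 0 vCPU left
host 1: place 4 vCPU, 4 vCPU left
host 4: place 35 vCPU, 13 vCPU left
host 5: place 27 vCPU, 21 vCPU left
Final hosts: [10,14,11,5,4] [27,11,10] [26] [35] [27].

5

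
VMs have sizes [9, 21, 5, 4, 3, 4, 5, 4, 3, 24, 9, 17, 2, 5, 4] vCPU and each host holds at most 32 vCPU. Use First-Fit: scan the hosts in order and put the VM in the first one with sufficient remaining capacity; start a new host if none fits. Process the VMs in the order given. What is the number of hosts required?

9 vCPU → host 1 (remaining 23 vCPU)
21 vCPU → host 1 (remaining 2 vCPU)
5 vCPU → host 2 (remaining 27 vCPU)
4 vCPU → host 2 (remaining 23 vCPU)
3 vCPU → host 2 (remaining 20 vCPU)
4 vCPU → host 2 (remaining 16 vCPU)
5 vCPU → host 2 (remaining 11 vCPU)
4 vCPU → host 2 (remaining 7 vCPU)
3 vCPU → host 2 (remaining 4 vCPU)
24 vCPU → host 3 (remaining 8 vCPU)
9 vCPU → host 4 (remaining 23 vCPU)
17 vCPU → host 4 (remaining 6 vCPU)
2 vCPU → host 1 (remaining 0 vCPU)
5 vCPU → host 3 (remaining 3 vCPU)
4 vCPU → host 2 (remaining 0 vCPU)

4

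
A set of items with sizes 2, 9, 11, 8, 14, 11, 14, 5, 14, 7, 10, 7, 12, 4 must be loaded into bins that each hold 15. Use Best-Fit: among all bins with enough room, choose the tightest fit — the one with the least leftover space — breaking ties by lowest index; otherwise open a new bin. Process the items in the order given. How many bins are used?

bin 1: place 2, 13 left
bin 1: place 9, 4 left
bin 2: place 11, 4 left
bin 3: place 8, 7 left
bin 4: place 14, 1 left
bin 5: place 11, 4 left
bin 6: place 14, 1 left
bin 3: place 5, 2 left
bin 7: place 14, 1 left
bin 8: place 7, 8 left
bin 9: place 10, 5 left
bin 8: place 7, 1 left
bin 10: place 12, 3 left
bin 1: place 4, 0 left

10 bins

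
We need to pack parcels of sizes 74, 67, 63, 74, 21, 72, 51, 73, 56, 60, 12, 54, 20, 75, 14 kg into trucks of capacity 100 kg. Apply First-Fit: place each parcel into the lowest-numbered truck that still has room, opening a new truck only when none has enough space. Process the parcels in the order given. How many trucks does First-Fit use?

74 kg → truck 1 (remaining 26 kg)
67 kg → truck 2 (remaining 33 kg)
63 kg → truck 3 (remaining 37 kg)
74 kg → truck 4 (remaining 26 kg)
21 kg → truck 1 (remaining 5 kg)
72 kg → truck 5 (remaining 28 kg)
51 kg → truck 6 (remaining 49 kg)
73 kg → truck 7 (remaining 27 kg)
56 kg → truck 8 (remaining 44 kg)
60 kg → truck 9 (remaining 40 kg)
12 kg → truck 2 (remaining 21 kg)
54 kg → truck 10 (remaining 46 kg)
20 kg → truck 2 (remaining 1 kg)
75 kg → truck 11 (remaining 25 kg)
14 kg → truck 3 (remaining 23 kg)

11 trucks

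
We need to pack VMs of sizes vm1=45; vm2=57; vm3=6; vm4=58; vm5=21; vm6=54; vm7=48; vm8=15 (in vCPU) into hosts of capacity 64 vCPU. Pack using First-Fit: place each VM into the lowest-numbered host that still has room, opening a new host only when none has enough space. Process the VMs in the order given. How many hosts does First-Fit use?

vm1 (45 vCPU) → host 1 (remaining 19 vCPU)
vm2 (57 vCPU) → host 2 (remaining 7 vCPU)
vm3 (6 vCPU) → host 1 (remaining 13 vCPU)
vm4 (58 vCPU) → host 3 (remaining 6 vCPU)
vm5 (21 vCPU) → host 4 (remaining 43 vCPU)
vm6 (54 vCPU) → host 5 (remaining 10 vCPU)
vm7 (48 vCPU) → host 6 (remaining 16 vCPU)
vm8 (15 vCPU) → host 4 (remaining 28 vCPU)
Final hosts: [45,6] [57] [58] [21,15] [54] [48].

6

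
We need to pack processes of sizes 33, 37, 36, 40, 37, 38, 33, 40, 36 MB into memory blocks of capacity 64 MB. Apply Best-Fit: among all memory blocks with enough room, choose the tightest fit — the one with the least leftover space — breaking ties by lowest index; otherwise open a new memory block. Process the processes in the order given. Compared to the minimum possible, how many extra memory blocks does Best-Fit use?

0

Best-Fit: [33] [37] [36] [40] [37] [38] [33] [40] [36] → 9 memory blocks.
9 processes exceed 32 MB (half the capacity), and no two of those can share a memory block, so at least 9 memory blocks are needed.
So 9 is already optimal.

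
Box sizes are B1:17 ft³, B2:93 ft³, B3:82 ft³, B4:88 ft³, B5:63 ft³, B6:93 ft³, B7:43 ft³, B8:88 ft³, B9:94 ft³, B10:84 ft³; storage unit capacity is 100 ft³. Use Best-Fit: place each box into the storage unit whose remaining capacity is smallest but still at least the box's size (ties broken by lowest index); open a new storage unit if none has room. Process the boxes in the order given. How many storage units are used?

9

Put B1 (17 ft³) in storage unit 1; 83 ft³ remain.
Put B2 (93 ft³) in storage unit 2; 7 ft³ remain.
Put B3 (82 ft³) in storage unit 1; 1 ft³ remain.
Put B4 (88 ft³) in storage unit 3; 12 ft³ remain.
Put B5 (63 ft³) in storage unit 4; 37 ft³ remain.
Put B6 (93 ft³) in storage unit 5; 7 ft³ remain.
Put B7 (43 ft³) in storage unit 6; 57 ft³ remain.
Put B8 (88 ft³) in storage unit 7; 12 ft³ remain.
Put B9 (94 ft³) in storage unit 8; 6 ft³ remain.
Put B10 (84 ft³) in storage unit 9; 16 ft³ remain.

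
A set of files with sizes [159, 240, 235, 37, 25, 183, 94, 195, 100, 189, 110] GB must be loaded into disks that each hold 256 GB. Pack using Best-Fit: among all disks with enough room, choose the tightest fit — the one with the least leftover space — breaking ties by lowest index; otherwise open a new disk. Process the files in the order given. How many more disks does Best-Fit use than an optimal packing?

1

Best-Fit: [159,37,25] [240] [235] [183] [94,100] [195] [189] [110] → 8 disks.
Total size 1567 GB; any packing needs at least ⌈1567/256⌉ = 7 disks.
An optimal packing achieves that bound: [240] [235] [195,37] [189,25] [183] [159,94] [110,100] → 7 disks.
Excess: 8 − 7 = 1.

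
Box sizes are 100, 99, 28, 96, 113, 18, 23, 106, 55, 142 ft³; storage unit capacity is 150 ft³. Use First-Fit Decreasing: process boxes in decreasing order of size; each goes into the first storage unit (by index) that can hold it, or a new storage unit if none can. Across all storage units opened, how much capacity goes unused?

270

Sorted descending: 142, 113, 106, 100, 99, 96, 55, 28, 23, 18.
storage unit 1: place 142 ft³, 8 ft³ left
storage unit 2: place 113 ft³, 37 ft³ left
storage unit 3: place 106 ft³, 44 ft³ left
storage unit 4: place 100 ft³, 50 ft³ left
storage unit 5: place 99 ft³, 51 ft³ left
storage unit 6: place 96 ft³, 54 ft³ left
storage unit 7: place 55 ft³, 95 ft³ left
storage unit 2: place 28 ft³, 9 ft³ left
storage unit 3: place 23 ft³, 21 ft³ left
storage unit 3: place 18 ft³, 3 ft³ left
7 storage units × 150 ft³ = 1050 ft³; used 780 ft³; unused 270 ft³.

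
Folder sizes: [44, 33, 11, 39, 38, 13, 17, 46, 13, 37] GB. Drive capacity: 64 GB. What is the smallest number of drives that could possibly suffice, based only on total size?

Total size = 44 + 33 + 11 + 39 + 38 + 13 + 17 + 46 + 13 + 37 = 291 GB.
⌈291 / 64⌉ = 5.

5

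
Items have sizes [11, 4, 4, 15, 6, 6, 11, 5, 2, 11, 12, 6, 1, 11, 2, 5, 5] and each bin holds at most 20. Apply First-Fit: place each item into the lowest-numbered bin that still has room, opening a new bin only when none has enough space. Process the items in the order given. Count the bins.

7

bin 1: place 11, 9 left
bin 1: place 4, 5 left
bin 1: place 4, 1 left
bin 2: place 15, 5 left
bin 3: place 6, 14 left
bin 3: place 6, 8 left
bin 4: place 11, 9 left
bin 2: place 5, 0 left
bin 3: place 2, 6 left
bin 5: place 11, 9 left
bin 6: place 12, 8 left
bin 3: place 6, 0 left
bin 1: place 1, 0 left
bin 7: place 11, 9 left
bin 4: place 2, 7 left
bin 4: place 5, 2 left
bin 5: place 5, 4 left
Final bins: [11,4,4,1] [15,5] [6,6,2,6] [11,2,5] [11,5] [12] [11].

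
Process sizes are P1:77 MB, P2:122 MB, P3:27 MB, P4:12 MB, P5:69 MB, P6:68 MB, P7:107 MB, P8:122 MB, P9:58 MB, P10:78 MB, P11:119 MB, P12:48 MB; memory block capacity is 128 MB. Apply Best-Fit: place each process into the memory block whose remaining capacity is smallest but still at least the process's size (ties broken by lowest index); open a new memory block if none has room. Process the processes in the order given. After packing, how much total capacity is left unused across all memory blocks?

117

Put P1 (77 MB) in memory block 1; 51 MB remain.
Put P2 (122 MB) in memory block 2; 6 MB remain.
Put P3 (27 MB) in memory block 1; 24 MB remain.
Put P4 (12 MB) in memory block 1; 12 MB remain.
Put P5 (69 MB) in memory block 3; 59 MB remain.
Put P6 (68 MB) in memory block 4; 60 MB remain.
Put P7 (107 MB) in memory block 5; 21 MB remain.
Put P8 (122 MB) in memory block 6; 6 MB remain.
Put P9 (58 MB) in memory block 3; 1 MB remain.
Put P10 (78 MB) in memory block 7; 50 MB remain.
Put P11 (119 MB) in memory block 8; 9 MB remain.
Put P12 (48 MB) in memory block 7; 2 MB remain.
8 memory blocks × 128 MB = 1024 MB; used 907 MB; unused 117 MB.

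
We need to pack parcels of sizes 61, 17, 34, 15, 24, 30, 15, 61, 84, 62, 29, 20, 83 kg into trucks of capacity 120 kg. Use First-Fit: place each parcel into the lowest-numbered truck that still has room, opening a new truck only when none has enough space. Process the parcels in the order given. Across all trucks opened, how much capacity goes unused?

Put 61 kg in truck 1; 59 kg remain.
Put 17 kg in truck 1; 42 kg remain.
Put 34 kg in truck 1; 8 kg remain.
Put 15 kg in truck 2; 105 kg remain.
Put 24 kg in truck 2; 81 kg remain.
Put 30 kg in truck 2; 51 kg remain.
Put 15 kg in truck 2; 36 kg remain.
Put 61 kg in truck 3; 59 kg remain.
Put 84 kg in truck 4; 36 kg remain.
Put 62 kg in truck 5; 58 kg remain.
Put 29 kg in truck 2; 7 kg remain.
Put 20 kg in truck 3; 39 kg remain.
Put 83 kg in truck 6; 37 kg remain.
6 trucks × 120 kg = 720 kg; used 535 kg; unused 185 kg.

185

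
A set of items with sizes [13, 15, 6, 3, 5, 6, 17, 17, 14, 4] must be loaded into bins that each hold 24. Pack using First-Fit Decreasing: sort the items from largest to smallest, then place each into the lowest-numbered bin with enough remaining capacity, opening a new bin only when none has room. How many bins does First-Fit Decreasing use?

5

Sorted descending: 17, 17, 15, 14, 13, 6, 6, 5, 4, 3.
17 → bin 1 (remaining 7)
17 → bin 2 (remaining 7)
15 → bin 3 (remaining 9)
14 → bin 4 (remaining 10)
13 → bin 5 (remaining 11)
6 → bin 1 (remaining 1)
6 → bin 2 (remaining 1)
5 → bin 3 (remaining 4)
4 → bin 3 (remaining 0)
3 → bin 4 (remaining 7)
Final bins: [17,6] [17,6] [15,5,4] [14,3] [13].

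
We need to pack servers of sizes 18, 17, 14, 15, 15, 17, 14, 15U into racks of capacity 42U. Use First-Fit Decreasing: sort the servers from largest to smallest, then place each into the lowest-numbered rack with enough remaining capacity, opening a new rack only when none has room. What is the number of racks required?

Sorted descending: 18, 17, 17, 15, 15, 15, 14, 14.
rack 1: place 18U, 24U left
rack 1: place 17U, 7U left
rack 2: place 17U, 25U left
rack 2: place 15U, 10U left
rack 3: place 15U, 27U left
rack 3: place 15U, 12U left
rack 4: place 14U, 28U left
rack 4: place 14U, 14U left

4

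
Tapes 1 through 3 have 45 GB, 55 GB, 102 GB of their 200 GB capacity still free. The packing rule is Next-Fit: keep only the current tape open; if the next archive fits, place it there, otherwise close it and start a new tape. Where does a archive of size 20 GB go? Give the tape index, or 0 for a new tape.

3

Next-Fit only looks at tape 3, which has 102 GB free.
20 GB fits there.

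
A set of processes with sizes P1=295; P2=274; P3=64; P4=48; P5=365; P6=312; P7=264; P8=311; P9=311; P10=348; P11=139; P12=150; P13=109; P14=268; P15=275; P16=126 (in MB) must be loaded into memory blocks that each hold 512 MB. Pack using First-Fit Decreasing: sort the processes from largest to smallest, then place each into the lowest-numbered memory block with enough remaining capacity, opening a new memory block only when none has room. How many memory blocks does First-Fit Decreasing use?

10

Sorted descending: 365, 348, 312, 311, 311, 295, 275, 274, 268, 264, 150, 139, 126, 109, 64, 48.
memory block 1: place 365 MB, 147 MB left
memory block 2: place 348 MB, 164 MB left
memory block 3: place 312 MB, 200 MB left
memory block 4: place 311 MB, 201 MB left
memory block 5: place 311 MB, 201 MB left
memory block 6: place 295 MB, 217 MB left
memory block 7: place 275 MB, 237 MB left
memory block 8: place 274 MB, 238 MB left
memory block 9: place 268 MB, 244 MB left
memory block 10: place 264 MB, 248 MB left
memory block 2: place 150 MB, 14 MB left
memory block 1: place 139 MB, 8 MB left
memory block 3: place 126 MB, 74 MB left
memory block 4: place 109 MB, 92 MB left
memory block 3: place 64 MB, 10 MB left
memory block 4: place 48 MB, 44 MB left
Final memory blocks: [365,139] [348,150] [312,126,64] [311,109,48] [311] [295] [275] [274] [268] [264].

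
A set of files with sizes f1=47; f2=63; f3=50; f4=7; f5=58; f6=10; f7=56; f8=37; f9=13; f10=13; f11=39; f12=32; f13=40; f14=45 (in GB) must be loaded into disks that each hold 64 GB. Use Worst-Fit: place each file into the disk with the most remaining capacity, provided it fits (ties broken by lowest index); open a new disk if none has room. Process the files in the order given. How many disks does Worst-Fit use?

Put f1 (47 GB) in disk 1; 17 GB remain.
Put f2 (63 GB) in disk 2; 1 GB remain.
Put f3 (50 GB) in disk 3; 14 GB remain.
Put f4 (7 GB) in disk 1; 10 GB remain.
Put f5 (58 GB) in disk 4; 6 GB remain.
Put f6 (10 GB) in disk 3; 4 GB remain.
Put f7 (56 GB) in disk 5; 8 GB remain.
Put f8 (37 GB) in disk 6; 27 GB remain.
Put f9 (13 GB) in disk 6; 14 GB remain.
Put f10 (13 GB) in disk 6; 1 GB remain.
Put f11 (39 GB) in disk 7; 25 GB remain.
Put f12 (32 GB) in disk 8; 32 GB remain.
Put f13 (40 GB) in disk 9; 24 GB remain.
Put f14 (45 GB) in disk 10; 19 GB remain.

10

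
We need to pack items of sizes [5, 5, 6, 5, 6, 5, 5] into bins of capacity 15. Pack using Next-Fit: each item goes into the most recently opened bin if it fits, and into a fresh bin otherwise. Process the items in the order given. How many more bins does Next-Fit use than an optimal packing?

Next-Fit: [5,5] [6,5] [6,5] [5] → 4 bins.
Total size 37; any packing needs at least ⌈37/15⌉ = 3 bins.
An optimal packing achieves that bound: [6,6] [5,5,5] [5,5] → 3 bins.
Excess: 4 − 3 = 1.

1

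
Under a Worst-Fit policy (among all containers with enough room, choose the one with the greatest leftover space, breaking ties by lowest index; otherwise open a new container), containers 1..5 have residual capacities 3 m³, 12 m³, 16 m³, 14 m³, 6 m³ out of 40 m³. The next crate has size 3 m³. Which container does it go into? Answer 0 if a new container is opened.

Containers with room: container 1 (3 m³), container 2 (12 m³), container 3 (16 m³), container 4 (14 m³), container 5 (6 m³).
Most room is container 3 with 16 m³ free.

3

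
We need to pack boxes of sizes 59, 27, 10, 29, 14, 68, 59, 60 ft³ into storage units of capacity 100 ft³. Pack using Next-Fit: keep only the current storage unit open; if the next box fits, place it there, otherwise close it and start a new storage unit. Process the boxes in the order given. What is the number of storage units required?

5 storage units

59 ft³ → storage unit 1 (remaining 41 ft³)
27 ft³ → storage unit 1 (remaining 14 ft³)
10 ft³ → storage unit 1 (remaining 4 ft³)
29 ft³ → storage unit 2 (remaining 71 ft³)
14 ft³ → storage unit 2 (remaining 57 ft³)
68 ft³ → storage unit 3 (remaining 32 ft³)
59 ft³ → storage unit 4 (remaining 41 ft³)
60 ft³ → storage unit 5 (remaining 40 ft³)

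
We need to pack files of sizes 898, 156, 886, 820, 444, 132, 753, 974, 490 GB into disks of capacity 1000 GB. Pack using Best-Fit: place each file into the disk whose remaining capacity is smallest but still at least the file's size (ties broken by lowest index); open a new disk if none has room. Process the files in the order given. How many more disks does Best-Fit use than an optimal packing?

1

Best-Fit: [898] [156,820] [886] [444,132] [753] [974] [490] → 7 disks.
Total size 5553 GB; any packing needs at least ⌈5553/1000⌉ = 6 disks.
An optimal packing achieves that bound: [974] [898] [886] [820,156] [753,132] [490,444] → 6 disks.
Excess: 7 − 6 = 1.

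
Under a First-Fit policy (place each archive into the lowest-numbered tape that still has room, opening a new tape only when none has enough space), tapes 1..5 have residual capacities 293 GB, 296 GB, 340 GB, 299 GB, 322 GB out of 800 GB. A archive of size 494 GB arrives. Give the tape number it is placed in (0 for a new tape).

No tape has ≥ 494 GB free, so a new tape is opened.

0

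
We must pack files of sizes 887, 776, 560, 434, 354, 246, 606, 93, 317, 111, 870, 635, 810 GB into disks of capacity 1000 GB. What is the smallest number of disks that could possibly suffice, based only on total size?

Total size = 887 + 776 + 560 + 434 + 354 + 246 + 606 + 93 + 317 + 111 + 870 + 635 + 810 = 6699 GB.
⌈6699 / 1000⌉ = 7.

7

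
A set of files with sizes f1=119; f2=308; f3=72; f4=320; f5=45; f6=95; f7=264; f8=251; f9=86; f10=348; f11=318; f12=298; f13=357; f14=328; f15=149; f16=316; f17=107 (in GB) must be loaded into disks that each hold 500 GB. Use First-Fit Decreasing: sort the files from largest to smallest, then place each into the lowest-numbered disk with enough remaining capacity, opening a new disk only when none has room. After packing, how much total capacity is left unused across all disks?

1219

Sorted descending: 357, 348, 328, 320, 318, 316, 308, 298, 264, 251, 149, 119, 107, 95, 86, 72, 45.
disk 1: place 357 GB, 143 GB left
disk 2: place 348 GB, 152 GB left
disk 3: place 328 GB, 172 GB left
disk 4: place 320 GB, 180 GB left
disk 5: place 318 GB, 182 GB left
disk 6: place 316 GB, 184 GB left
disk 7: place 308 GB, 192 GB left
disk 8: place 298 GB, 202 GB left
disk 9: place 264 GB, 236 GB left
disk 10: place 251 GB, 249 GB left
disk 2: place 149 GB, 3 GB left
disk 1: place 119 GB, 24 GB left
disk 3: place 107 GB, 65 GB left
disk 4: place 95 GB, 85 GB left
disk 5: place 86 GB, 96 GB left
disk 4: place 72 GB, 13 GB left
disk 3: place 45 GB, 20 GB left
10 disks × 500 GB = 5000 GB; used 3781 GB; unused 1219 GB.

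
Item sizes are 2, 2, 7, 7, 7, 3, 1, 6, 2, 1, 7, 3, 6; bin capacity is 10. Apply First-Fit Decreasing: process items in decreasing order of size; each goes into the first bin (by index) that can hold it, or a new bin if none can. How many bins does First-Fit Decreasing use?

6 bins

Sorted descending: 7, 7, 7, 7, 6, 6, 3, 3, 2, 2, 2, 1, 1.
7 → bin 1 (remaining 3)
7 → bin 2 (remaining 3)
7 → bin 3 (remaining 3)
7 → bin 4 (remaining 3)
6 → bin 5 (remaining 4)
6 → bin 6 (remaining 4)
3 → bin 1 (remaining 0)
3 → bin 2 (remaining 0)
2 → bin 3 (remaining 1)
2 → bin 4 (remaining 1)
2 → bin 5 (remaining 2)
1 → bin 3 (remaining 0)
1 → bin 4 (remaining 0)
Final bins: [7,3] [7,3] [7,2,1] [7,2,1] [6,2] [6].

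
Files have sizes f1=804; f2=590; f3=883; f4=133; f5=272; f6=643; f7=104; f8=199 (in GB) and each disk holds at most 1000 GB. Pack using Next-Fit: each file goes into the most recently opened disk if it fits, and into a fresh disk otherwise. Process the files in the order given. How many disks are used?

5 disks

Put f1 (804 GB) in disk 1; 196 GB remain.
Put f2 (590 GB) in disk 2; 410 GB remain.
Put f3 (883 GB) in disk 3; 117 GB remain.
Put f4 (133 GB) in disk 4; 867 GB remain.
Put f5 (272 GB) in disk 4; 595 GB remain.
Put f6 (643 GB) in disk 5; 357 GB remain.
Put f7 (104 GB) in disk 5; 253 GB remain.
Put f8 (199 GB) in disk 5; 54 GB remain.
Final disks: [804] [590] [883] [133,272] [643,104,199].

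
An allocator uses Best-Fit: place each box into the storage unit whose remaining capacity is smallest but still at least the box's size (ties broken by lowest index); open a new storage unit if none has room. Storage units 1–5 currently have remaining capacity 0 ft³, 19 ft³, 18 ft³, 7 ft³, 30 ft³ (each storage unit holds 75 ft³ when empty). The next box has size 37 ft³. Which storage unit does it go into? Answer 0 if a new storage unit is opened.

No storage unit has ≥ 37 ft³ free, so a new storage unit is opened.

0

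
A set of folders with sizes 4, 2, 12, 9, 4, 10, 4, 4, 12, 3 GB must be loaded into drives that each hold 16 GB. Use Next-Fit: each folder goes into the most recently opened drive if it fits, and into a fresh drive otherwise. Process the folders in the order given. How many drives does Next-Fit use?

4 GB → drive 1 (remaining 12 GB)
2 GB → drive 1 (remaining 10 GB)
12 GB → drive 2 (remaining 4 GB)
9 GB → drive 3 (remaining 7 GB)
4 GB → drive 3 (remaining 3 GB)
10 GB → drive 4 (remaining 6 GB)
4 GB → drive 4 (remaining 2 GB)
4 GB → drive 5 (remaining 12 GB)
12 GB → drive 5 (remaining 0 GB)
3 GB → drive 6 (remaining 13 GB)

6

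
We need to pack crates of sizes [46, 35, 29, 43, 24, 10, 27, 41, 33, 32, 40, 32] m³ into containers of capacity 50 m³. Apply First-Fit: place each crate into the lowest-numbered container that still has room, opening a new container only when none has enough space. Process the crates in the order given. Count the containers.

11 containers

container 1: place 46 m³, 4 m³ left
container 2: place 35 m³, 15 m³ left
container 3: place 29 m³, 21 m³ left
container 4: place 43 m³, 7 m³ left
container 5: place 24 m³, 26 m³ left
container 2: place 10 m³, 5 m³ left
container 6: place 27 m³, 23 m³ left
container 7: place 41 m³, 9 m³ left
container 8: place 33 m³, 17 m³ left
container 9: place 32 m³, 18 m³ left
container 10: place 40 m³, 10 m³ left
container 11: place 32 m³, 18 m³ left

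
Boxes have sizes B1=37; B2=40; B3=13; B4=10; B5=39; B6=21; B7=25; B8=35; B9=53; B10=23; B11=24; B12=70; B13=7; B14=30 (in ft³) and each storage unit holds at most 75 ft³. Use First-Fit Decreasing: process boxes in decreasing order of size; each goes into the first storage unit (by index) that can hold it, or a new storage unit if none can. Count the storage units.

6

Sorted descending: 70, 53, 40, 39, 37, 35, 30, 25, 24, 23, 21, 13, 10, 7.
70 ft³ → storage unit 1 (remaining 5 ft³)
53 ft³ → storage unit 2 (remaining 22 ft³)
40 ft³ → storage unit 3 (remaining 35 ft³)
39 ft³ → storage unit 4 (remaining 36 ft³)
37 ft³ → storage unit 5 (remaining 38 ft³)
35 ft³ → storage unit 3 (remaining 0 ft³)
30 ft³ → storage unit 4 (remaining 6 ft³)
25 ft³ → storage unit 5 (remaining 13 ft³)
24 ft³ → storage unit 6 (remaining 51 ft³)
23 ft³ → storage unit 6 (remaining 28 ft³)
21 ft³ → storage unit 2 (remaining 1 ft³)
13 ft³ → storage unit 5 (remaining 0 ft³)
10 ft³ → storage unit 6 (remaining 18 ft³)
7 ft³ → storage unit 6 (remaining 11 ft³)
Final storage units: [70] [53,21] [40,35] [39,30] [37,25,13] [24,23,10,7].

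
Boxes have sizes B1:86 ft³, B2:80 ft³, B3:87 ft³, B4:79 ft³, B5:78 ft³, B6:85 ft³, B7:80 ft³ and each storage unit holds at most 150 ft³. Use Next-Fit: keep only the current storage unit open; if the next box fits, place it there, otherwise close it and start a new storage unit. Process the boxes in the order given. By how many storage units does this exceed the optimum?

Next-Fit: [86] [80] [87] [79] [78] [85] [80] → 7 storage units.
7 boxes exceed 75 ft³ (half the capacity), and no two of those can share a storage unit, so at least 7 storage units are needed.
So 7 is already optimal.

0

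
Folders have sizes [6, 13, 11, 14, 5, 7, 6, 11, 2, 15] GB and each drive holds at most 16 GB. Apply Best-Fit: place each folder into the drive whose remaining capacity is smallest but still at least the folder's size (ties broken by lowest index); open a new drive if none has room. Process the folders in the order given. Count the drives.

6 GB → drive 1 (remaining 10 GB)
13 GB → drive 2 (remaining 3 GB)
11 GB → drive 3 (remaining 5 GB)
14 GB → drive 4 (remaining 2 GB)
5 GB → drive 3 (remaining 0 GB)
7 GB → drive 1 (remaining 3 GB)
6 GB → drive 5 (remaining 10 GB)
11 GB → drive 6 (remaining 5 GB)
2 GB → drive 4 (remaining 0 GB)
15 GB → drive 7 (remaining 1 GB)
Final drives: [6,7] [13] [11,5] [14,2] [6] [11] [15].

7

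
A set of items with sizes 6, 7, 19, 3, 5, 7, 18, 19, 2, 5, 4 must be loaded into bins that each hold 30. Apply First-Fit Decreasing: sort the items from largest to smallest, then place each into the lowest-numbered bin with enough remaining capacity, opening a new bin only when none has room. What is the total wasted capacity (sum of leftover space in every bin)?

Sorted descending: 19, 19, 18, 7, 7, 6, 5, 5, 4, 3, 2.
19 → bin 1 (remaining 11)
19 → bin 2 (remaining 11)
18 → bin 3 (remaining 12)
7 → bin 1 (remaining 4)
7 → bin 2 (remaining 4)
6 → bin 3 (remaining 6)
5 → bin 3 (remaining 1)
5 → bin 4 (remaining 25)
4 → bin 1 (remaining 0)
3 → bin 2 (remaining 1)
2 → bin 4 (remaining 23)
4 bins × 30 = 120; used 95; unused 25.

25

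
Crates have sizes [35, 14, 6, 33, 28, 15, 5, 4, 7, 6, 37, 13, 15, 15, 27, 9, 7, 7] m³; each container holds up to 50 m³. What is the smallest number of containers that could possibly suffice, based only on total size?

Total size = 35 + 14 + 6 + 33 + 28 + 15 + 5 + 4 + 7 + 6 + 37 + 13 + 15 + 15 + 27 + 9 + 7 + 7 = 283 m³.
⌈283 / 50⌉ = 6.

6 containers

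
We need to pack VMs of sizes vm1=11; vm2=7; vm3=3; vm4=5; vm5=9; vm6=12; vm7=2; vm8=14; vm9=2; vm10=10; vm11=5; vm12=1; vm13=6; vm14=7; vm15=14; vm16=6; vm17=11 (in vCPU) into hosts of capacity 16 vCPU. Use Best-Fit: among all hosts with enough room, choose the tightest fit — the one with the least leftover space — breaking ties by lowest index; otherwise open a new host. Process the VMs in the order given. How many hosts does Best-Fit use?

9 hosts

host 1: place vm1 (11 vCPU), 5 vCPU left
host 2: place vm2 (7 vCPU), 9 vCPU left
host 1: place vm3 (3 vCPU), 2 vCPU left
host 2: place vm4 (5 vCPU), 4 vCPU left
host 3: place vm5 (9 vCPU), 7 vCPU left
host 4: place vm6 (12 vCPU), 4 vCPU left
host 1: place vm7 (2 vCPU), 0 vCPU left
host 5: place vm8 (14 vCPU), 2 vCPU left
host 5: place vm9 (2 vCPU), 0 vCPU left
host 6: place vm10 (10 vCPU), 6 vCPU left
host 6: place vm11 (5 vCPU), 1 vCPU left
host 6: place vm12 (1 vCPU), 0 vCPU left
host 3: place vm13 (6 vCPU), 1 vCPU left
host 7: place vm14 (7 vCPU), 9 vCPU left
host 8: place vm15 (14 vCPU), 2 vCPU left
host 7: place vm16 (6 vCPU), 3 vCPU left
host 9: place vm17 (11 vCPU), 5 vCPU left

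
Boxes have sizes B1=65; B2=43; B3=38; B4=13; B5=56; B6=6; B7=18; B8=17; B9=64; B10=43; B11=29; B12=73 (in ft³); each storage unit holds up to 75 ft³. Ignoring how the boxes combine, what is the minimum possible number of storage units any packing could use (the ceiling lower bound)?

Total size = 65 + 43 + 38 + 13 + 56 + 6 + 18 + 17 + 64 + 43 + 29 + 73 = 465 ft³.
⌈465 / 75⌉ = 7.

7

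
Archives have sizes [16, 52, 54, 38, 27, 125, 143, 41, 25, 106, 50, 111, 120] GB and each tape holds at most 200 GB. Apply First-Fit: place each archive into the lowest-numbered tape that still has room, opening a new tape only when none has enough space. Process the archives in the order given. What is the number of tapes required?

6

tape 1: place 16 GB, 184 GB left
tape 1: place 52 GB, 132 GB left
tape 1: place 54 GB, 78 GB left
tape 1: place 38 GB, 40 GB left
tape 1: place 27 GB, 13 GB left
tape 2: place 125 GB, 75 GB left
tape 3: place 143 GB, 57 GB left
tape 2: place 41 GB, 34 GB left
tape 2: place 25 GB, 9 GB left
tape 4: place 106 GB, 94 GB left
tape 3: place 50 GB, 7 GB left
tape 5: place 111 GB, 89 GB left
tape 6: place 120 GB, 80 GB left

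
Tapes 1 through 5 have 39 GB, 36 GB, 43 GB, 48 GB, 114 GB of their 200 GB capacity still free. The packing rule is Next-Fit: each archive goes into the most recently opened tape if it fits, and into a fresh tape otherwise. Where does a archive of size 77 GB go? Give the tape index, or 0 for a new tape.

5

Next-Fit only looks at tape 5, which has 114 GB free.
77 GB fits there.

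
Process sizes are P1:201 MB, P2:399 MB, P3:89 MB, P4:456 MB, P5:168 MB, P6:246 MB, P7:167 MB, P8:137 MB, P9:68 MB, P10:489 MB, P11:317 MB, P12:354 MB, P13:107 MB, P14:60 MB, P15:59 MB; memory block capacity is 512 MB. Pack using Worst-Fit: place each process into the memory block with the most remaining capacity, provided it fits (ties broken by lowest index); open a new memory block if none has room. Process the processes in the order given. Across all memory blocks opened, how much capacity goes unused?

P1 (201 MB) → memory block 1 (remaining 311 MB)
P2 (399 MB) → memory block 2 (remaining 113 MB)
P3 (89 MB) → memory block 1 (remaining 222 MB)
P4 (456 MB) → memory block 3 (remaining 56 MB)
P5 (168 MB) → memory block 1 (remaining 54 MB)
P6 (246 MB) → memory block 4 (remaining 266 MB)
P7 (167 MB) → memory block 4 (remaining 99 MB)
P8 (137 MB) → memory block 5 (remaining 375 MB)
P9 (68 MB) → memory block 5 (remaining 307 MB)
P10 (489 MB) → memory block 6 (remaining 23 MB)
P11 (317 MB) → memory block 7 (remaining 195 MB)
P12 (354 MB) → memory block 8 (remaining 158 MB)
P13 (107 MB) → memory block 5 (remaining 200 MB)
P14 (60 MB) → memory block 5 (remaining 140 MB)
P15 (59 MB) → memory block 7 (remaining 136 MB)
8 memory blocks × 512 MB = 4096 MB; used 3317 MB; unused 779 MB.

779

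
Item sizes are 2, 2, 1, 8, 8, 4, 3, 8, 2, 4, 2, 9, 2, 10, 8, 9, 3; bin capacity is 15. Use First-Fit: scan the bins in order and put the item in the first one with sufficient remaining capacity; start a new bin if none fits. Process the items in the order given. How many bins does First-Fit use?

2 → bin 1 (remaining 13)
2 → bin 1 (remaining 11)
1 → bin 1 (remaining 10)
8 → bin 1 (remaining 2)
8 → bin 2 (remaining 7)
4 → bin 2 (remaining 3)
3 → bin 2 (remaining 0)
8 → bin 3 (remaining 7)
2 → bin 1 (remaining 0)
4 → bin 3 (remaining 3)
2 → bin 3 (remaining 1)
9 → bin 4 (remaining 6)
2 → bin 4 (remaining 4)
10 → bin 5 (remaining 5)
8 → bin 6 (remaining 7)
9 → bin 7 (remaining 6)
3 → bin 4 (remaining 1)
Final bins: [2,2,1,8,2] [8,4,3] [8,4,2] [9,2,3] [10] [8] [9].

7 bins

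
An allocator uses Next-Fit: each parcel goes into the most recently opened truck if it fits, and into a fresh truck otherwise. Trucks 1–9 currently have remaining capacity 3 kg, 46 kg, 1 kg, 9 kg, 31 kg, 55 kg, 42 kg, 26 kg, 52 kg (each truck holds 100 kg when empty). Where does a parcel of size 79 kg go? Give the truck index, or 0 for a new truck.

0

Next-Fit only looks at truck 9, which has 52 kg free.
79 kg does not fit, so a new truck is opened.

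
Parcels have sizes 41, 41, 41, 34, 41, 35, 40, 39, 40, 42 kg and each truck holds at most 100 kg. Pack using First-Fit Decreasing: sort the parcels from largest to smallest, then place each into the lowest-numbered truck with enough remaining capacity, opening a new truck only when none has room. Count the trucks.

Sorted descending: 42, 41, 41, 41, 41, 40, 40, 39, 35, 34.
Put 42 kg in truck 1; 58 kg remain.
Put 41 kg in truck 1; 17 kg remain.
Put 41 kg in truck 2; 59 kg remain.
Put 41 kg in truck 2; 18 kg remain.
Put 41 kg in truck 3; 59 kg remain.
Put 40 kg in truck 3; 19 kg remain.
Put 40 kg in truck 4; 60 kg remain.
Put 39 kg in truck 4; 21 kg remain.
Put 35 kg in truck 5; 65 kg remain.
Put 34 kg in truck 5; 31 kg remain.

5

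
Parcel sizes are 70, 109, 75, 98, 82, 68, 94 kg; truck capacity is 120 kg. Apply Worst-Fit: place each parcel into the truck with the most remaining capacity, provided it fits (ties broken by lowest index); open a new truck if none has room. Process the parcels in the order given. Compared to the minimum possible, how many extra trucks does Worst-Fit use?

Worst-Fit: [70] [109] [75] [98] [82] [68] [94] → 7 trucks.
7 parcels exceed 60 kg (half the capacity), and no two of those can share a truck, so at least 7 trucks are needed.
So 7 is already optimal.

0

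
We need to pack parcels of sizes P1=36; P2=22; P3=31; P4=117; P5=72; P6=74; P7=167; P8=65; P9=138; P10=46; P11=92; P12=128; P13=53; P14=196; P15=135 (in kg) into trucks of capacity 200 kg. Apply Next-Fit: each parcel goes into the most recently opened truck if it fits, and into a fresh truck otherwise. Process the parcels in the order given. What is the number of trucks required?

truck 1: place P1 (36 kg), 164 kg left
truck 1: place P2 (22 kg), 142 kg left
truck 1: place P3 (31 kg), 111 kg left
truck 2: place P4 (117 kg), 83 kg left
truck 2: place P5 (72 kg), 11 kg left
truck 3: place P6 (74 kg), 126 kg left
truck 4: place P7 (167 kg), 33 kg left
truck 5: place P8 (65 kg), 135 kg left
truck 6: place P9 (138 kg), 62 kg left
truck 6: place P10 (46 kg), 16 kg left
truck 7: place P11 (92 kg), 108 kg left
truck 8: place P12 (128 kg), 72 kg left
truck 8: place P13 (53 kg), 19 kg left
truck 9: place P14 (196 kg), 4 kg left
truck 10: place P15 (135 kg), 65 kg left

10 trucks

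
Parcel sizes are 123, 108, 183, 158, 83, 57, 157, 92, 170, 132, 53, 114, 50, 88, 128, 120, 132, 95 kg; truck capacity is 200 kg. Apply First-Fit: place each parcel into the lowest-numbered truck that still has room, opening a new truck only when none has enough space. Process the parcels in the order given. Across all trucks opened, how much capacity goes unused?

123 kg → truck 1 (remaining 77 kg)
108 kg → truck 2 (remaining 92 kg)
183 kg → truck 3 (remaining 17 kg)
158 kg → truck 4 (remaining 42 kg)
83 kg → truck 2 (remaining 9 kg)
57 kg → truck 1 (remaining 20 kg)
157 kg → truck 5 (remaining 43 kg)
92 kg → truck 6 (remaining 108 kg)
170 kg → truck 7 (remaining 30 kg)
132 kg → truck 8 (remaining 68 kg)
53 kg → truck 6 (remaining 55 kg)
114 kg → truck 9 (remaining 86 kg)
50 kg → truck 6 (remaining 5 kg)
88 kg → truck 10 (remaining 112 kg)
128 kg → truck 11 (remaining 72 kg)
120 kg → truck 12 (remaining 80 kg)
132 kg → truck 13 (remaining 68 kg)
95 kg → truck 10 (remaining 17 kg)
13 trucks × 200 kg = 2600 kg; used 2043 kg; unused 557 kg.

557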